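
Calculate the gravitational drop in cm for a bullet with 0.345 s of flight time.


drop = 0.5*g*t^2 = 0.5*9.81*0.345^2 = 0.583818 m ≈ 58.38 cm

58.38 cm


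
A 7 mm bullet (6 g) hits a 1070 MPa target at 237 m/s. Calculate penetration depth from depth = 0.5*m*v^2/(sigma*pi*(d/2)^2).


A = pi*(d/2)^2 = pi*(7/2)^2 = 38.4845 mm^2
E = 0.5*m*v^2 = 0.5*0.006*237^2 = 168.507 J
depth = E/(sigma*A) = 168.507 J / (1070 MPa * 38.4845 mm^2) = 168.507/(1070 * 38.4845) m = 0.00409212 m ≈ 4.092 mm

4.092 mm


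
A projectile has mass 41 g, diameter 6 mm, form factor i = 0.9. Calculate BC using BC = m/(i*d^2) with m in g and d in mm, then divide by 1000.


BC = m/(i*d^2*1000) = 41/(0.9 * 6^2 * 1000) = 0.001265

0.001265


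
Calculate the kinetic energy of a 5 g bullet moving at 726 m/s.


E = 0.5*m*v^2 = 0.5*0.005*726^2 = 1318 J

1318 J


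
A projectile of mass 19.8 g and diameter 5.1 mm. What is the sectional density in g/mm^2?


SD = m/d^2 = 19.8/5.1^2 = 0.7612 g/mm^2

0.7612 g/mm^2


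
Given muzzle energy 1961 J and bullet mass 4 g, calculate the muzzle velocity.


v = sqrt(2*E/m) = sqrt(2*1961/0.004) = 990.2 m/s

990.2 m/s


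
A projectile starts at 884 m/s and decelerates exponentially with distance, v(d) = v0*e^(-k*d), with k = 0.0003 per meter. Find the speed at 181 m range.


v = v0*exp(-k*d) = 884*exp(-0.0003*181) = 837.3 m/s

837.3 m/s


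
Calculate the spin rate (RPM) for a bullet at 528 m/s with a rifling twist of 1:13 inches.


twist_m = 13*0.0254 = 0.3302 m
spin = v/twist = 528/0.3302 = 1599.031 rev/s
RPM = spin*60 = 1599.031*60 ≈ 95942 RPM

95942 RPM


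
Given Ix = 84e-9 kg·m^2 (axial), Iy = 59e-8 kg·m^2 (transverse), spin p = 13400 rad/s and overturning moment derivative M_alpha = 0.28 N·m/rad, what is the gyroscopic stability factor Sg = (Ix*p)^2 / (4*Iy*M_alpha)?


Sg = Ix^2 * p^2 / (4 * Iy * M_alpha) = (84e-9)^2 * 13400^2 / (4 * 59e-8 * 0.28) = 1.917

1.917


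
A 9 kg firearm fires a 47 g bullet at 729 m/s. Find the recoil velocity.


v_recoil = m_p * v_p / m_gun = 0.047 * 729 / 9 = 3.807 m/s

3.807 m/s


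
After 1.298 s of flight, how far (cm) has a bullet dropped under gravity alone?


drop = 0.5*g*t^2 = 0.5*9.81*1.298^2 = 8.26396 m ≈ 826.4 cm

826.4 cm


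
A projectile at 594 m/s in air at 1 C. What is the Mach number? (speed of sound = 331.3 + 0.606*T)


a = 331.3 + 0.606*(1) = 331.906 m/s
M = v/a = 594/331.906 = 1.79

1.79


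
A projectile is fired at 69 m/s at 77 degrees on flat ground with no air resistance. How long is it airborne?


T = 2*v0*sin(theta)/g = 2*69*sin(77°)/9.81 = 13.71 s

13.71 s


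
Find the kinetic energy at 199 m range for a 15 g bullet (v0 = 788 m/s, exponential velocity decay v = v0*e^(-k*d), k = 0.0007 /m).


v = v0*exp(-k*d) = 788*exp(-0.0007*199) = 685.534 m/s
E = 0.5*m*v^2 = 0.5*0.015*685.534^2 = 3525 J

3525 J


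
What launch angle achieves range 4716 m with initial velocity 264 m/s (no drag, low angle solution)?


sin(2*theta) = R*g/v0^2 = 4716*9.81/264^2 = 0.663796, theta = arcsin(0.663796)/2 = 20.8°

20.8 degrees


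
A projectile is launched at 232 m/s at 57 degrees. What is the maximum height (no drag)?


H = (v0*sin(theta))^2 / (2g) = (232*sin(57°))^2 / (2*9.81) = 1930 m

1930 m


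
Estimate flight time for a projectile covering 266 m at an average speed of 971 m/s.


t = d/v = 266/971 = 0.2739 s

0.2739 s


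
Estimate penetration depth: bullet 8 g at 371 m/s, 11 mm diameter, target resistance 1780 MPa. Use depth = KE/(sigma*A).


A = pi*(d/2)^2 = pi*(11/2)^2 = 95.0332 mm^2
E = 0.5*m*v^2 = 0.5*0.008*371^2 = 550.564 J
depth = E/(sigma*A) = 550.564 J / (1780 MPa * 95.0332 mm^2) = 550.564/(1780 * 95.0332) m = 0.00325471 m ≈ 3.255 mm

3.255 mm


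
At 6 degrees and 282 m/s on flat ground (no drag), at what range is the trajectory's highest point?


R = v0^2*sin(2*theta)/g = 282^2*sin(2*6°)/9.81 = 1685.42 m
apex_dist = R/2 = 1685.42/2 = 842.7 m

842.7 m


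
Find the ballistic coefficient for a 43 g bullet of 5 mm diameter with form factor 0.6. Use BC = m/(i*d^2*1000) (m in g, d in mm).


BC = m/(i*d^2*1000) = 43/(0.6 * 5^2 * 1000) = 0.002867

0.002867


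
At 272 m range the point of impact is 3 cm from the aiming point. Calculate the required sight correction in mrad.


1 mrad subtends 1 cm per 10 m of range, so adj = error_cm / (dist_m / 10) = 3 / (272/10) = 0.1103 mrad

0.1103 mrad


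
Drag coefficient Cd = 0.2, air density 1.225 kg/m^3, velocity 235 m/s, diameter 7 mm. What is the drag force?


A = pi*(d/2)^2 = pi*(7/2000)^2 = 3.84845e-05 m^2
Fd = 0.5*Cd*rho*A*v^2 = 0.5*0.2*1.225*3.84845e-05*235^2 = 0.2604 N

0.2604 N


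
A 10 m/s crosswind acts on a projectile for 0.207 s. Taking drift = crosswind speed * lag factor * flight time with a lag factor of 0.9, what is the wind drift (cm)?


drift = v_wind * lag * t = 10 * 0.9 * 0.207 = 1.863 m ≈ 186.3 cm

186.3 cm


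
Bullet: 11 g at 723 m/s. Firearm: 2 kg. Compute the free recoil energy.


v_r = m_p*v_p/m_gun = 0.011*723/2 = 3.9765 m/s, E_r = 0.5*m_gun*v_r^2 = 0.5*2*3.9765^2 = 15.81 J

15.81 J


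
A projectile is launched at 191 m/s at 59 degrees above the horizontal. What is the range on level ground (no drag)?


R = v0^2 * sin(2*theta) / g = 191^2 * sin(2*59°) / 9.81 = 3283 m

3283 m


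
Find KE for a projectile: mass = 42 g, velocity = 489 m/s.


E = 0.5*m*v^2 = 0.5*0.042*489^2 = 5022 J

5022 J


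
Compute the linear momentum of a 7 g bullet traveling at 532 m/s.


p = m*v = 0.007*532 = 3.724 kg·m/s

3.724 kg·m/s


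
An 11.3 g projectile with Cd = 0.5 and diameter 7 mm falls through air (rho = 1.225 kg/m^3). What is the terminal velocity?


A = pi*(d/2)^2 = pi*(7/2000)^2 = 3.84845e-05 m^2
vt = sqrt(2mg/(Cd*rho*A)) = sqrt(2*0.0113*9.81/(0.5 * 1.225 * 3.84845e-05)) = 96.98 m/s

96.98 m/s


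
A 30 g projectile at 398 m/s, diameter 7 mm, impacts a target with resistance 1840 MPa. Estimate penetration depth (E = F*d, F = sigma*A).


A = pi*(d/2)^2 = pi*(7/2)^2 = 38.4845 mm^2
E = 0.5*m*v^2 = 0.5*0.03*398^2 = 2376.06 J
depth = E/(sigma*A) = 2376.06 J / (1840 MPa * 38.4845 mm^2) = 2376.06/(1840 * 38.4845) m = 0.0335547 m ≈ 33.55 mm

33.55 mm


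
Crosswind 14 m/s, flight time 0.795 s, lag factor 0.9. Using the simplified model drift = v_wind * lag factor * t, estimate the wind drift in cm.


drift = v_wind * lag * t = 14 * 0.9 * 0.795 = 10.017 m ≈ 1002 cm

1002 cm


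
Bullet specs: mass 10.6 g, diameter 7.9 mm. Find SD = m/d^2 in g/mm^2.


SD = m/d^2 = 10.6/7.9^2 = 0.1698 g/mm^2

0.1698 g/mm^2


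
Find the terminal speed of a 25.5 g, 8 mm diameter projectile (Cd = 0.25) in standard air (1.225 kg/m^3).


A = pi*(d/2)^2 = pi*(8/2000)^2 = 5.02655e-05 m^2
vt = sqrt(2mg/(Cd*rho*A)) = sqrt(2*0.0255*9.81/(0.25 * 1.225 * 5.02655e-05)) = 180.3 m/s

180.3 m/s


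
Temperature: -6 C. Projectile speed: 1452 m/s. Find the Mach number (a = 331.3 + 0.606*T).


a = 331.3 + 0.606*(-6) = 327.664 m/s
M = v/a = 1452/327.664 = 4.431

4.431


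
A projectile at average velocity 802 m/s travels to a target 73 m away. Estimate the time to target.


t = d/v = 73/802 = 0.09102 s

0.09102 s


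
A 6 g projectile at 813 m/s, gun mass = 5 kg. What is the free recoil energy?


v_r = m_p*v_p/m_gun = 0.006*813/5 = 0.9756 m/s, E_r = 0.5*m_gun*v_r^2 = 0.5*5*0.9756^2 = 2.379 J

2.379 J


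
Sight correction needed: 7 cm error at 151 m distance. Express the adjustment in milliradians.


1 mrad subtends 1 cm per 10 m of range, so adj = error_cm / (dist_m / 10) = 7 / (151/10) = 0.4636 mrad

0.4636 mrad


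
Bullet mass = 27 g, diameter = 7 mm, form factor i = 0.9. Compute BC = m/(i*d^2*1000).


BC = m/(i*d^2*1000) = 27/(0.9 * 7^2 * 1000) = 0.0006122

0.0006122


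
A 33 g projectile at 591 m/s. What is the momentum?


p = m*v = 0.033*591 = 19.5 kg·m/s

19.5 kg·m/s


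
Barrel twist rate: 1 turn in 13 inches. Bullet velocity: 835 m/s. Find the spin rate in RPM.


twist_m = 13*0.0254 = 0.3302 m
spin = v/twist = 835/0.3302 = 2528.77 rev/s
RPM = spin*60 = 2528.77*60 ≈ 151726 RPM

151726 RPM


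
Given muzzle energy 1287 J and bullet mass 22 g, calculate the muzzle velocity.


v = sqrt(2*E/m) = sqrt(2*1287/0.022) = 342.1 m/s

342.1 m/s


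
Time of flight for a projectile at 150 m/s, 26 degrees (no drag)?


T = 2*v0*sin(theta)/g = 2*150*sin(26°)/9.81 = 13.41 s

13.41 s


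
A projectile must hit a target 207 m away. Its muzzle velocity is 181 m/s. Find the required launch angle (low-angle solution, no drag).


sin(2*theta) = R*g/v0^2 = 207*9.81/181^2 = 0.0619844, theta = arcsin(0.0619844)/2 = 1.777°

1.777 degrees


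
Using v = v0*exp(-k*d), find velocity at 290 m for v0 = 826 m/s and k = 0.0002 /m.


v = v0*exp(-k*d) = 826*exp(-0.0002*290) = 779.5 m/s

779.5 m/s


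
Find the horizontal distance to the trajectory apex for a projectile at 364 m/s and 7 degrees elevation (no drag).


R = v0^2*sin(2*theta)/g = 364^2*sin(2*7°)/9.81 = 3267.45 m
apex_dist = R/2 = 3267.45/2 = 1634 m

1634 m


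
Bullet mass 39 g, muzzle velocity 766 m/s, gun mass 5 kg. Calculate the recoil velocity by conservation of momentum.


v_recoil = m_p * v_p / m_gun = 0.039 * 766 / 5 = 5.975 m/s

5.975 m/s


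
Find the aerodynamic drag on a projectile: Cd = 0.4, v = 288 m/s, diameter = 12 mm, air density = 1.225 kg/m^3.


A = pi*(d/2)^2 = pi*(12/2000)^2 = 1.13097e-04 m^2
Fd = 0.5*Cd*rho*A*v^2 = 0.5*0.4*1.225*1.13097e-04*288^2 = 2.298 N

2.298 N


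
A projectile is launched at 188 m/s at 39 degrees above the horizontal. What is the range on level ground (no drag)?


R = v0^2 * sin(2*theta) / g = 188^2 * sin(2*39°) / 9.81 = 3524 m

3524 m


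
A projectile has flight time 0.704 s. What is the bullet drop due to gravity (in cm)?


drop = 0.5*g*t^2 = 0.5*9.81*0.704^2 = 2.431 m ≈ 243.1 cm

243.1 cm


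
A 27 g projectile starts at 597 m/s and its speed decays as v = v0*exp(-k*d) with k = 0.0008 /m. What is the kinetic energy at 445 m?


v = v0*exp(-k*d) = 597*exp(-0.0008*445) = 418.182 m/s
E = 0.5*m*v^2 = 0.5*0.027*418.182^2 = 2361 J

2361 J


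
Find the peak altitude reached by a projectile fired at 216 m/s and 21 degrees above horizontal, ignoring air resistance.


H = (v0*sin(theta))^2 / (2g) = (216*sin(21°))^2 / (2*9.81) = 305.4 m

305.4 m


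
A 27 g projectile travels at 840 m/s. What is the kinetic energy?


E = 0.5*m*v^2 = 0.5*0.027*840^2 = 9526 J

9526 J


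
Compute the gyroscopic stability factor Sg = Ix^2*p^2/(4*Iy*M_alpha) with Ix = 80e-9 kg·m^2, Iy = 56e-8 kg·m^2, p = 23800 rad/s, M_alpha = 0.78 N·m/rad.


Sg = Ix^2 * p^2 / (4 * Iy * M_alpha) = (80e-9)^2 * 23800^2 / (4 * 56e-8 * 0.78) = 2.075

2.075


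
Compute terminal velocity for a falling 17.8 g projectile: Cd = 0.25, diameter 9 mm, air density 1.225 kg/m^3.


A = pi*(d/2)^2 = pi*(9/2000)^2 = 6.36173e-05 m^2
vt = sqrt(2mg/(Cd*rho*A)) = sqrt(2*0.0178*9.81/(0.25 * 1.225 * 6.36173e-05)) = 133.9 m/s

133.9 m/s


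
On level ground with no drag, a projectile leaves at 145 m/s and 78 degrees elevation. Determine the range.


R = v0^2 * sin(2*theta) / g = 145^2 * sin(2*78°) / 9.81 = 871.7 m

871.7 m


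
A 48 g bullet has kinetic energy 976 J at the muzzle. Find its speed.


v = sqrt(2*E/m) = sqrt(2*976/0.048) = 201.7 m/s

201.7 m/s


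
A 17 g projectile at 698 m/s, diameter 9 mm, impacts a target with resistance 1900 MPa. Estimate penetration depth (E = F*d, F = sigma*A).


A = pi*(d/2)^2 = pi*(9/2)^2 = 63.6173 mm^2
E = 0.5*m*v^2 = 0.5*0.017*698^2 = 4141.23 J
depth = E/(sigma*A) = 4141.23 J / (1900 MPa * 63.6173 mm^2) = 4141.23/(1900 * 63.6173) m = 0.0342611 m ≈ 34.26 mm

34.26 mm


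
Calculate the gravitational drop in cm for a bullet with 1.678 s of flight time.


drop = 0.5*g*t^2 = 0.5*9.81*1.678^2 = 13.8109 m ≈ 1381 cm

1381 cm


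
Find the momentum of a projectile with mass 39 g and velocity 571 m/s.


p = m*v = 0.039*571 = 22.27 kg·m/s

22.27 kg·m/s


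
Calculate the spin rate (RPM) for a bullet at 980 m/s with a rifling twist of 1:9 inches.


twist_m = 9*0.0254 = 0.2286 m
spin = v/twist = 980/0.2286 = 4286.964 rev/s
RPM = spin*60 = 4286.964*60 ≈ 257218 RPM

257218 RPM


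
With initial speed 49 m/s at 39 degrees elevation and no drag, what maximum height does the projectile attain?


H = (v0*sin(theta))^2 / (2g) = (49*sin(39°))^2 / (2*9.81) = 48.47 m

48.47 m


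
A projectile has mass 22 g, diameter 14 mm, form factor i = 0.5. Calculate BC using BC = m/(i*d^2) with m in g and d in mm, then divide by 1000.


BC = m/(i*d^2*1000) = 22/(0.5 * 14^2 * 1000) = 0.0002245

0.0002245


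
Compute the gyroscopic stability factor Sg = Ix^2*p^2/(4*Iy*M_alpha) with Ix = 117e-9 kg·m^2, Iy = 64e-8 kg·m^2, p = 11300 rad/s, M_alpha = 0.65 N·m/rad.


Sg = Ix^2 * p^2 / (4 * Iy * M_alpha) = (117e-9)^2 * 11300^2 / (4 * 64e-8 * 0.65) = 1.05

1.05


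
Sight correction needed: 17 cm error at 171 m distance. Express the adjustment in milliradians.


1 mrad subtends 1 cm per 10 m of range, so adj = error_cm / (dist_m / 10) = 17 / (171/10) = 0.9942 mrad

0.9942 mrad


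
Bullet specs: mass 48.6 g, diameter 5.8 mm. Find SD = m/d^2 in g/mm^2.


SD = m/d^2 = 48.6/5.8^2 = 1.445 g/mm^2

1.445 g/mm^2


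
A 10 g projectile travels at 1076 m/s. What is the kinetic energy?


E = 0.5*m*v^2 = 0.5*0.01*1076^2 = 5789 J

5789 J


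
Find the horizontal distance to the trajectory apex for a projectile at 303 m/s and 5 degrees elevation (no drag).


R = v0^2*sin(2*theta)/g = 303^2*sin(2*5°)/9.81 = 1625.12 m
apex_dist = R/2 = 1625.12/2 = 812.6 m

812.6 m


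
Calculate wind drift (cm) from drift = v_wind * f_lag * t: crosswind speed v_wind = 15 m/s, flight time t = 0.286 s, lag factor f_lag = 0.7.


drift = v_wind * lag * t = 15 * 0.7 * 0.286 = 3.003 m ≈ 300.3 cm

300.3 cm


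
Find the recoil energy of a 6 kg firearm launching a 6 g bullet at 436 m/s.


v_r = m_p*v_p/m_gun = 0.006*436/6 = 0.436 m/s, E_r = 0.5*m_gun*v_r^2 = 0.5*6*0.436^2 = 0.5703 J

0.5703 J


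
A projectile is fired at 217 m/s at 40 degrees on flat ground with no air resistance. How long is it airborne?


T = 2*v0*sin(theta)/g = 2*217*sin(40°)/9.81 = 28.44 s

28.44 s


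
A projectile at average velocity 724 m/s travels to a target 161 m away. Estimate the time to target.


t = d/v = 161/724 = 0.2224 s

0.2224 s


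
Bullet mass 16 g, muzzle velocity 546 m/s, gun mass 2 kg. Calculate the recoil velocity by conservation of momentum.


v_recoil = m_p * v_p / m_gun = 0.016 * 546 / 2 = 4.368 m/s

4.368 m/s


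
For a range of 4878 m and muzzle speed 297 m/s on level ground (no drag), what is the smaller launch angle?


sin(2*theta) = R*g/v0^2 = 4878*9.81/297^2 = 0.542498, theta = arcsin(0.542498)/2 = 16.43°

16.43 degrees


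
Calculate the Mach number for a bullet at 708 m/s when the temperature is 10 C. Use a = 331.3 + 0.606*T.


a = 331.3 + 0.606*(10) = 337.36 m/s
M = v/a = 708/337.36 = 2.099

2.099


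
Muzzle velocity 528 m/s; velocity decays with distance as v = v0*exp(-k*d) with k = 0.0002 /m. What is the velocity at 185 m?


v = v0*exp(-k*d) = 528*exp(-0.0002*185) = 508.8 m/s

508.8 m/s


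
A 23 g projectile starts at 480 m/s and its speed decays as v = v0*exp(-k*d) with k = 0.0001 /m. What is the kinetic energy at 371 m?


v = v0*exp(-k*d) = 480*exp(-0.0001*371) = 462.518 m/s
E = 0.5*m*v^2 = 0.5*0.023*462.518^2 = 2460 J

2460 J


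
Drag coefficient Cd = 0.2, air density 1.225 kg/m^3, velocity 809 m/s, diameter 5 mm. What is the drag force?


A = pi*(d/2)^2 = pi*(5/2000)^2 = 1.96350e-05 m^2
Fd = 0.5*Cd*rho*A*v^2 = 0.5*0.2*1.225*1.96350e-05*809^2 = 1.574 N

1.574 N


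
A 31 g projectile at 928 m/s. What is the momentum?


p = m*v = 0.031*928 = 28.77 kg·m/s

28.77 kg·m/s


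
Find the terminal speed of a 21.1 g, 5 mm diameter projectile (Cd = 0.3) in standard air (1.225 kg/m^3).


A = pi*(d/2)^2 = pi*(5/2000)^2 = 1.96350e-05 m^2
vt = sqrt(2mg/(Cd*rho*A)) = sqrt(2*0.0211*9.81/(0.3 * 1.225 * 1.96350e-05)) = 239.5 m/s

239.5 m/s


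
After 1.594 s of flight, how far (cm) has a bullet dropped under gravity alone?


drop = 0.5*g*t^2 = 0.5*9.81*1.594^2 = 12.4628 m ≈ 1246 cm

1246 cm


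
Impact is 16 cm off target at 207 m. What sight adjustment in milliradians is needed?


1 mrad subtends 1 cm per 10 m of range, so adj = error_cm / (dist_m / 10) = 16 / (207/10) = 0.7729 mrad

0.7729 mrad


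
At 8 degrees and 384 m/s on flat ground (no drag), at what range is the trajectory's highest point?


R = v0^2*sin(2*theta)/g = 384^2*sin(2*8°)/9.81 = 4143.16 m
apex_dist = R/2 = 4143.16/2 = 2072 m

2072 m


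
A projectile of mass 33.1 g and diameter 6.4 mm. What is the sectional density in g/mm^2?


SD = m/d^2 = 33.1/6.4^2 = 0.8081 g/mm^2

0.8081 g/mm^2


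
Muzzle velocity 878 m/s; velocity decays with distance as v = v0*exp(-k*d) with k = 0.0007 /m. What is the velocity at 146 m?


v = v0*exp(-k*d) = 878*exp(-0.0007*146) = 792.7 m/s

792.7 m/s


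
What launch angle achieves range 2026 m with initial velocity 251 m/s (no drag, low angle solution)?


sin(2*theta) = R*g/v0^2 = 2026*9.81/251^2 = 0.315472, theta = arcsin(0.315472)/2 = 9.195°

9.195 degrees


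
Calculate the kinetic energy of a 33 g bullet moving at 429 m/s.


E = 0.5*m*v^2 = 0.5*0.033*429^2 = 3037 J

3037 J


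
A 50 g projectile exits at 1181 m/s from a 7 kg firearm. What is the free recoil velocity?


v_recoil = m_p * v_p / m_gun = 0.05 * 1181 / 7 = 8.436 m/s

8.436 m/s


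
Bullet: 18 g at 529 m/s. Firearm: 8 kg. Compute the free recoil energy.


v_r = m_p*v_p/m_gun = 0.018*529/8 = 1.19025 m/s, E_r = 0.5*m_gun*v_r^2 = 0.5*8*1.19025^2 = 5.667 J

5.667 J


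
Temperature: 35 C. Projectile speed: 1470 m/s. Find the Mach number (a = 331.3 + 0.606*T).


a = 331.3 + 0.606*(35) = 352.51 m/s
M = v/a = 1470/352.51 = 4.17

4.17


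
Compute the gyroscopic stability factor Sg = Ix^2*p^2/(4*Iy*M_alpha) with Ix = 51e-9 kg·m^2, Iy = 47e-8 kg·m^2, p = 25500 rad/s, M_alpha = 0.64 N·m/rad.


Sg = Ix^2 * p^2 / (4 * Iy * M_alpha) = (51e-9)^2 * 25500^2 / (4 * 47e-8 * 0.64) = 1.406

1.406


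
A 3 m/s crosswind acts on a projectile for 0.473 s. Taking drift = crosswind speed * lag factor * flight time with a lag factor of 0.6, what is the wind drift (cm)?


drift = v_wind * lag * t = 3 * 0.6 * 0.473 = 0.8514 m ≈ 85.14 cm

85.14 cm


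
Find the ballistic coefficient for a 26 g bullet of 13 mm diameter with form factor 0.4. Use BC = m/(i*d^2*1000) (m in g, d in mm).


BC = m/(i*d^2*1000) = 26/(0.4 * 13^2 * 1000) = 0.0003846

0.0003846


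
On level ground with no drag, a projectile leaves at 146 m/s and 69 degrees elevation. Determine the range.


R = v0^2 * sin(2*theta) / g = 146^2 * sin(2*69°) / 9.81 = 1454 m

1454 m


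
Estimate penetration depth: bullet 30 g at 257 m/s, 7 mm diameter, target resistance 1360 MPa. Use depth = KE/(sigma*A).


A = pi*(d/2)^2 = pi*(7/2)^2 = 38.4845 mm^2
E = 0.5*m*v^2 = 0.5*0.03*257^2 = 990.735 J
depth = E/(sigma*A) = 990.735 J / (1360 MPa * 38.4845 mm^2) = 990.735/(1360 * 38.4845) m = 0.0189292 m ≈ 18.93 mm

18.93 mm


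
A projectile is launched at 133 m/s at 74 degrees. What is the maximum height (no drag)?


H = (v0*sin(theta))^2 / (2g) = (133*sin(74°))^2 / (2*9.81) = 833.1 m

833.1 m


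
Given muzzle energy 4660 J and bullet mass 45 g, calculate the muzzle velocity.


v = sqrt(2*E/m) = sqrt(2*4660/0.045) = 455.1 m/s

455.1 m/s


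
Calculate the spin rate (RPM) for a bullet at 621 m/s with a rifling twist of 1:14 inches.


twist_m = 14*0.0254 = 0.3556 m
spin = v/twist = 621/0.3556 = 1746.344 rev/s
RPM = spin*60 = 1746.344*60 ≈ 104781 RPM

104781 RPM


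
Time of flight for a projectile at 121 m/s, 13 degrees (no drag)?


T = 2*v0*sin(theta)/g = 2*121*sin(13°)/9.81 = 5.549 s

5.549 s


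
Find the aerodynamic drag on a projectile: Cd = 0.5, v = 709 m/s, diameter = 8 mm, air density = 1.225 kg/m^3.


A = pi*(d/2)^2 = pi*(8/2000)^2 = 5.02655e-05 m^2
Fd = 0.5*Cd*rho*A*v^2 = 0.5*0.5*1.225*5.02655e-05*709^2 = 7.738 N

7.738 N


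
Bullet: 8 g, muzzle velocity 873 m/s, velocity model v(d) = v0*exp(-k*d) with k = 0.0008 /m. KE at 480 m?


v = v0*exp(-k*d) = 873*exp(-0.0008*480) = 594.628 m/s
E = 0.5*m*v^2 = 0.5*0.008*594.628^2 = 1414 J

1414 J


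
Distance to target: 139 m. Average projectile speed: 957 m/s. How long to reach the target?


t = d/v = 139/957 = 0.1452 s

0.1452 s


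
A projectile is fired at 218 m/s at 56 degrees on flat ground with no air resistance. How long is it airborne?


T = 2*v0*sin(theta)/g = 2*218*sin(56°)/9.81 = 36.85 s

36.85 s


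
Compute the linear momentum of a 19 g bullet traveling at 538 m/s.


p = m*v = 0.019*538 = 10.22 kg·m/s

10.22 kg·m/s


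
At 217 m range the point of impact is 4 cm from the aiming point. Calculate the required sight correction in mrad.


1 mrad subtends 1 cm per 10 m of range, so adj = error_cm / (dist_m / 10) = 4 / (217/10) = 0.1843 mrad

0.1843 mrad


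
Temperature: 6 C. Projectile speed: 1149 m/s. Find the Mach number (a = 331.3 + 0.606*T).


a = 331.3 + 0.606*(6) = 334.936 m/s
M = v/a = 1149/334.936 = 3.431

3.431


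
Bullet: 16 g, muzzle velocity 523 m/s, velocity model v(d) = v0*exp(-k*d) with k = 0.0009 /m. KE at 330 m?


v = v0*exp(-k*d) = 523*exp(-0.0009*330) = 388.612 m/s
E = 0.5*m*v^2 = 0.5*0.016*388.612^2 = 1208 J

1208 J


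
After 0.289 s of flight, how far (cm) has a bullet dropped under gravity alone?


drop = 0.5*g*t^2 = 0.5*9.81*0.289^2 = 0.409671 m ≈ 40.97 cm

40.97 cm


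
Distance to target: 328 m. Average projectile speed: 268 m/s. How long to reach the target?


t = d/v = 328/268 = 1.224 s

1.224 s


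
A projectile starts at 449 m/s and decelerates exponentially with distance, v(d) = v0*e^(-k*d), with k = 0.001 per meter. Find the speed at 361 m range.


v = v0*exp(-k*d) = 449*exp(-0.001*361) = 312.9 m/s

312.9 m/s


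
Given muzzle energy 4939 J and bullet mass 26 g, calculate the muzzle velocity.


v = sqrt(2*E/m) = sqrt(2*4939/0.026) = 616.4 m/s

616.4 m/s


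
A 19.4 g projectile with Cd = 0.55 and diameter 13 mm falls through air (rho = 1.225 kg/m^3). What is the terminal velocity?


A = pi*(d/2)^2 = pi*(13/2000)^2 = 1.32732e-04 m^2
vt = sqrt(2mg/(Cd*rho*A)) = sqrt(2*0.0194*9.81/(0.55 * 1.225 * 1.32732e-04)) = 65.24 m/s

65.24 m/s


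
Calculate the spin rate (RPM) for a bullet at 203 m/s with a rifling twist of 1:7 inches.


twist_m = 7*0.0254 = 0.1778 m
spin = v/twist = 203/0.1778 = 1141.732 rev/s
RPM = spin*60 = 1141.732*60 ≈ 68504 RPM

68504 RPM


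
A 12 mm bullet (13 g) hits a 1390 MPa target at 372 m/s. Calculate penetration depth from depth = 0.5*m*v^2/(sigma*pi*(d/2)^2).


A = pi*(d/2)^2 = pi*(12/2)^2 = 113.097 mm^2
E = 0.5*m*v^2 = 0.5*0.013*372^2 = 899.496 J
depth = E/(sigma*A) = 899.496 J / (1390 MPa * 113.097 mm^2) = 899.496/(1390 * 113.097) m = 0.00572179 m ≈ 5.722 mm

5.722 mm


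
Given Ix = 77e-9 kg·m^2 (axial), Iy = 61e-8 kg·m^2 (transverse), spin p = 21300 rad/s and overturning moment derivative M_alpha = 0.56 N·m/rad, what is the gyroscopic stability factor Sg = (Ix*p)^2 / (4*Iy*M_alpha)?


Sg = Ix^2 * p^2 / (4 * Iy * M_alpha) = (77e-9)^2 * 21300^2 / (4 * 61e-8 * 0.56) = 1.969

1.969


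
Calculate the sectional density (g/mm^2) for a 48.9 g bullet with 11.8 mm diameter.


SD = m/d^2 = 48.9/11.8^2 = 0.3512 g/mm^2

0.3512 g/mm^2


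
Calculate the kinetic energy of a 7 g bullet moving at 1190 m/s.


E = 0.5*m*v^2 = 0.5*0.007*1190^2 = 4956 J

4956 J


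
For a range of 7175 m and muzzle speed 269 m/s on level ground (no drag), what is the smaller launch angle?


sin(2*theta) = R*g/v0^2 = 7175*9.81/269^2 = 0.972717, theta = arcsin(0.972717)/2 = 38.29°

38.29 degrees


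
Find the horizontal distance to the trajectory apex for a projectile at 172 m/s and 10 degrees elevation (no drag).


R = v0^2*sin(2*theta)/g = 172^2*sin(2*10°)/9.81 = 1031.43 m
apex_dist = R/2 = 1031.43/2 = 515.7 m

515.7 m


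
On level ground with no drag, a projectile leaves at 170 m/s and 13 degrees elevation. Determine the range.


R = v0^2 * sin(2*theta) / g = 170^2 * sin(2*13°) / 9.81 = 1291 m

1291 m


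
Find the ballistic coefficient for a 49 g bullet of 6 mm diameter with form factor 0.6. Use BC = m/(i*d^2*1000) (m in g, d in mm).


BC = m/(i*d^2*1000) = 49/(0.6 * 6^2 * 1000) = 0.002269

0.002269


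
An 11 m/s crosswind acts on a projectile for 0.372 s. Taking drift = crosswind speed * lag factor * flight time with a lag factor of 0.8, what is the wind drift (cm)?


drift = v_wind * lag * t = 11 * 0.8 * 0.372 = 3.2736 m ≈ 327.4 cm

327.4 cm


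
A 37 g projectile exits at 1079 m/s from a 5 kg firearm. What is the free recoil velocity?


v_recoil = m_p * v_p / m_gun = 0.037 * 1079 / 5 = 7.985 m/s

7.985 m/s


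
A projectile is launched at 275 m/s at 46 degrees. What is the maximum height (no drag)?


H = (v0*sin(theta))^2 / (2g) = (275*sin(46°))^2 / (2*9.81) = 1995 m

1995 m


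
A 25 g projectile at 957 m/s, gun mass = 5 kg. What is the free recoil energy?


v_r = m_p*v_p/m_gun = 0.025*957/5 = 4.785 m/s, E_r = 0.5*m_gun*v_r^2 = 0.5*5*4.785^2 = 57.24 J

57.24 J


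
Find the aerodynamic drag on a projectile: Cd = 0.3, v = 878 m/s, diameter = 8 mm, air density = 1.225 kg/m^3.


A = pi*(d/2)^2 = pi*(8/2000)^2 = 5.02655e-05 m^2
Fd = 0.5*Cd*rho*A*v^2 = 0.5*0.3*1.225*5.02655e-05*878^2 = 7.12 N

7.12 N


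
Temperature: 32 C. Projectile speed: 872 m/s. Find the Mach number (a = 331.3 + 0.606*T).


a = 331.3 + 0.606*(32) = 350.692 m/s
M = v/a = 872/350.692 = 2.487

2.487


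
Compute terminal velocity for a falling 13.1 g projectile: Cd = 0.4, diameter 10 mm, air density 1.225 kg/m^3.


A = pi*(d/2)^2 = pi*(10/2000)^2 = 7.85398e-05 m^2
vt = sqrt(2mg/(Cd*rho*A)) = sqrt(2*0.0131*9.81/(0.4 * 1.225 * 7.85398e-05)) = 81.72 m/s

81.72 m/s


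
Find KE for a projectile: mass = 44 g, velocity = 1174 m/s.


E = 0.5*m*v^2 = 0.5*0.044*1174^2 = 30322 J

30322 J


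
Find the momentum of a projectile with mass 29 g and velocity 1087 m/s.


p = m*v = 0.029*1087 = 31.52 kg·m/s

31.52 kg·m/s


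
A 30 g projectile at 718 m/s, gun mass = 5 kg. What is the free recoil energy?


v_r = m_p*v_p/m_gun = 0.03*718/5 = 4.308 m/s, E_r = 0.5*m_gun*v_r^2 = 0.5*5*4.308^2 = 46.4 J

46.4 J


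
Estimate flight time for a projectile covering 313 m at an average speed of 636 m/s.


t = d/v = 313/636 = 0.4921 s

0.4921 s


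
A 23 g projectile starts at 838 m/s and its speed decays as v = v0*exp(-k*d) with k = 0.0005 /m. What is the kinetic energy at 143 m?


v = v0*exp(-k*d) = 838*exp(-0.0005*143) = 780.175 m/s
E = 0.5*m*v^2 = 0.5*0.023*780.175^2 = 7000 J

7000 J


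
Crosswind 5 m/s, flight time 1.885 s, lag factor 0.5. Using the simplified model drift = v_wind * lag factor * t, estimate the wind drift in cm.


drift = v_wind * lag * t = 5 * 0.5 * 1.885 = 4.7125 m ≈ 471.3 cm

471.3 cm


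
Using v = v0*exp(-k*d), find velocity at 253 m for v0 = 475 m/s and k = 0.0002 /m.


v = v0*exp(-k*d) = 475*exp(-0.0002*253) = 451.6 m/s

451.6 m/s


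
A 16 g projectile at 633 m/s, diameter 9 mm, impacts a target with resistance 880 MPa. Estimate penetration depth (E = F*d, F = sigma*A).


A = pi*(d/2)^2 = pi*(9/2)^2 = 63.6173 mm^2
E = 0.5*m*v^2 = 0.5*0.016*633^2 = 3205.51 J
depth = E/(sigma*A) = 3205.51 J / (880 MPa * 63.6173 mm^2) = 3205.51/(880 * 63.6173) m = 0.0572585 m ≈ 57.26 mm

57.26 mm


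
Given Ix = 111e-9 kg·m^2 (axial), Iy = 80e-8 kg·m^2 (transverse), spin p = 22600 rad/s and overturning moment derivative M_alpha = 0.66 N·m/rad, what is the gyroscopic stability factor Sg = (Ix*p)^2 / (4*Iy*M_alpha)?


Sg = Ix^2 * p^2 / (4 * Iy * M_alpha) = (111e-9)^2 * 22600^2 / (4 * 80e-8 * 0.66) = 2.98

2.98


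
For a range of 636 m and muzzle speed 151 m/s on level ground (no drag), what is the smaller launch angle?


sin(2*theta) = R*g/v0^2 = 636*9.81/151^2 = 0.273635, theta = arcsin(0.273635)/2 = 7.94°

7.94 degrees


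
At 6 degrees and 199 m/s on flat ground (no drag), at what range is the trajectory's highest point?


R = v0^2*sin(2*theta)/g = 199^2*sin(2*6°)/9.81 = 839.298 m
apex_dist = R/2 = 839.298/2 = 419.6 m

419.6 m


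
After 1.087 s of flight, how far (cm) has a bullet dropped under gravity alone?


drop = 0.5*g*t^2 = 0.5*9.81*1.087^2 = 5.7956 m ≈ 579.6 cm

579.6 cm


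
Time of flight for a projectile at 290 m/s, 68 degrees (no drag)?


T = 2*v0*sin(theta)/g = 2*290*sin(68°)/9.81 = 54.82 s

54.82 s


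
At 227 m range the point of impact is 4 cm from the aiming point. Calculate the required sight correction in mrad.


1 mrad subtends 1 cm per 10 m of range, so adj = error_cm / (dist_m / 10) = 4 / (227/10) = 0.1762 mrad

0.1762 mrad


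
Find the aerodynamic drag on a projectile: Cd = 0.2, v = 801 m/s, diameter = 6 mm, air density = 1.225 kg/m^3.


A = pi*(d/2)^2 = pi*(6/2000)^2 = 2.82743e-05 m^2
Fd = 0.5*Cd*rho*A*v^2 = 0.5*0.2*1.225*2.82743e-05*801^2 = 2.222 N

2.222 N


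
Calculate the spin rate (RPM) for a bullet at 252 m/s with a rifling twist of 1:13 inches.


twist_m = 13*0.0254 = 0.3302 m
spin = v/twist = 252/0.3302 = 763.1738 rev/s
RPM = spin*60 = 763.1738*60 ≈ 45790 RPM

45790 RPM


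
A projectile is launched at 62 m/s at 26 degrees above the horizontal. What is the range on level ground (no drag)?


R = v0^2 * sin(2*theta) / g = 62^2 * sin(2*26°) / 9.81 = 308.8 m

308.8 m


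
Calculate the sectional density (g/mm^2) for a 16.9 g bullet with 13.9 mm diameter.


SD = m/d^2 = 16.9/13.9^2 = 0.08747 g/mm^2

0.08747 g/mm^2


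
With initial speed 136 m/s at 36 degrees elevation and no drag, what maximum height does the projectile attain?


H = (v0*sin(theta))^2 / (2g) = (136*sin(36°))^2 / (2*9.81) = 325.7 m

325.7 m


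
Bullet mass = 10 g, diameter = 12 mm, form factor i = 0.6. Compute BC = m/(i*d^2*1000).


BC = m/(i*d^2*1000) = 10/(0.6 * 12^2 * 1000) = 0.0001157

0.0001157


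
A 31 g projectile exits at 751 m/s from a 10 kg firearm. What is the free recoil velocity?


v_recoil = m_p * v_p / m_gun = 0.031 * 751 / 10 = 2.328 m/s

2.328 m/s


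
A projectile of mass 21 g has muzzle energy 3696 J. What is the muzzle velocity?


v = sqrt(2*E/m) = sqrt(2*3696/0.021) = 593.3 m/s

593.3 m/s


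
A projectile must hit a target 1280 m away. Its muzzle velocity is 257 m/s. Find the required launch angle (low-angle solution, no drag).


sin(2*theta) = R*g/v0^2 = 1280*9.81/257^2 = 0.190113, theta = arcsin(0.190113)/2 = 5.48°

5.48 degrees


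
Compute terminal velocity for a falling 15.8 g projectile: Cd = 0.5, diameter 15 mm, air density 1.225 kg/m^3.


A = pi*(d/2)^2 = pi*(15/2000)^2 = 1.76715e-04 m^2
vt = sqrt(2mg/(Cd*rho*A)) = sqrt(2*0.0158*9.81/(0.5 * 1.225 * 1.76715e-04)) = 53.52 m/s

53.52 m/s


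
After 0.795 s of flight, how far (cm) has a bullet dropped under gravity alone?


drop = 0.5*g*t^2 = 0.5*9.81*0.795^2 = 3.10008 m ≈ 310 cm

310 cm


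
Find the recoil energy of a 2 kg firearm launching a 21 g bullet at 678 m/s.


v_r = m_p*v_p/m_gun = 0.021*678/2 = 7.119 m/s, E_r = 0.5*m_gun*v_r^2 = 0.5*2*7.119^2 = 50.68 J

50.68 J


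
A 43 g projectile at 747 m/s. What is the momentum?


p = m*v = 0.043*747 = 32.12 kg·m/s

32.12 kg·m/s


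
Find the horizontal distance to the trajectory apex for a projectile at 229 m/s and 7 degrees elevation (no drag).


R = v0^2*sin(2*theta)/g = 229^2*sin(2*7°)/9.81 = 1293.23 m
apex_dist = R/2 = 1293.23/2 = 646.6 m

646.6 m


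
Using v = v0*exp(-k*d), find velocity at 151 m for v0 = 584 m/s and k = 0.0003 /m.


v = v0*exp(-k*d) = 584*exp(-0.0003*151) = 558.1 m/s

558.1 m/s


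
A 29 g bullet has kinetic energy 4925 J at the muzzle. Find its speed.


v = sqrt(2*E/m) = sqrt(2*4925/0.029) = 582.8 m/s

582.8 m/s


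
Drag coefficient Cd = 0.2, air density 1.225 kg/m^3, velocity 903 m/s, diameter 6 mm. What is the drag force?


A = pi*(d/2)^2 = pi*(6/2000)^2 = 2.82743e-05 m^2
Fd = 0.5*Cd*rho*A*v^2 = 0.5*0.2*1.225*2.82743e-05*903^2 = 2.824 N

2.824 N


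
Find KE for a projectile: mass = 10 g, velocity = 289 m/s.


E = 0.5*m*v^2 = 0.5*0.01*289^2 = 417.6 J

417.6 J


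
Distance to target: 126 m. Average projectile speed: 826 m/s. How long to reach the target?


t = d/v = 126/826 = 0.1525 s

0.1525 s


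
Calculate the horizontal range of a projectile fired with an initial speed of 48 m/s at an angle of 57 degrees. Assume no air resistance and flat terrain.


R = v0^2 * sin(2*theta) / g = 48^2 * sin(2*57°) / 9.81 = 214.6 m

214.6 m


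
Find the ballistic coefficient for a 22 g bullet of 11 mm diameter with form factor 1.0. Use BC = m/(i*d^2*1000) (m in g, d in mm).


BC = m/(i*d^2*1000) = 22/(1.0 * 11^2 * 1000) = 0.0001818

0.0001818


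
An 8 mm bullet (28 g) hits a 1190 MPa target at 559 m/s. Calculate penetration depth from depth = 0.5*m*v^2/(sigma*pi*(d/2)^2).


A = pi*(d/2)^2 = pi*(8/2)^2 = 50.2655 mm^2
E = 0.5*m*v^2 = 0.5*0.028*559^2 = 4374.73 J
depth = E/(sigma*A) = 4374.73 J / (1190 MPa * 50.2655 mm^2) = 4374.73/(1190 * 50.2655) m = 0.0731366 m ≈ 73.14 mm

73.14 mm


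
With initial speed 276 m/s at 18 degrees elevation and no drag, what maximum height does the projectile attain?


H = (v0*sin(theta))^2 / (2g) = (276*sin(18°))^2 / (2*9.81) = 370.8 m

370.8 m


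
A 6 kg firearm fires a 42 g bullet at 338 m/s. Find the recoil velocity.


v_recoil = m_p * v_p / m_gun = 0.042 * 338 / 6 = 2.366 m/s

2.366 m/s


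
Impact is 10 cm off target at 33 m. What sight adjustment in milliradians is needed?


1 mrad subtends 1 cm per 10 m of range, so adj = error_cm / (dist_m / 10) = 10 / (33/10) = 3.03 mrad

3.03 mrad


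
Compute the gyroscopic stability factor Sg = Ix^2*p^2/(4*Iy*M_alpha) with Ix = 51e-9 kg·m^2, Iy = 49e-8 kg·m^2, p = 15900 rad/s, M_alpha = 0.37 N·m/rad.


Sg = Ix^2 * p^2 / (4 * Iy * M_alpha) = (51e-9)^2 * 15900^2 / (4 * 49e-8 * 0.37) = 0.9067

0.9067


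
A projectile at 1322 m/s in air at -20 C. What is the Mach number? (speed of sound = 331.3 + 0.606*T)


a = 331.3 + 0.606*(-20) = 319.18 m/s
M = v/a = 1322/319.18 = 4.142

4.142


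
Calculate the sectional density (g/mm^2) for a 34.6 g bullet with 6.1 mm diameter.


SD = m/d^2 = 34.6/6.1^2 = 0.9299 g/mm^2

0.9299 g/mm^2


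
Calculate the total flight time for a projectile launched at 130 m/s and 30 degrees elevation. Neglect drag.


T = 2*v0*sin(theta)/g = 2*130*sin(30°)/9.81 = 13.25 s

13.25 s


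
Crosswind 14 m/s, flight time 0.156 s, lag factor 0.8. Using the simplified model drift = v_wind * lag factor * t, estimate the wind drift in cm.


drift = v_wind * lag * t = 14 * 0.8 * 0.156 = 1.7472 m ≈ 174.7 cm

174.7 cm


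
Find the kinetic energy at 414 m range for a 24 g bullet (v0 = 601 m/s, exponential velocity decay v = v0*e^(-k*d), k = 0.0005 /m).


v = v0*exp(-k*d) = 601*exp(-0.0005*414) = 488.625 m/s
E = 0.5*m*v^2 = 0.5*0.024*488.625^2 = 2865 J

2865 J


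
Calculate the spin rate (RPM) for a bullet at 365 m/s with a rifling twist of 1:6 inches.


twist_m = 6*0.0254 = 0.1524 m
spin = v/twist = 365/0.1524 = 2395.013 rev/s
RPM = spin*60 = 2395.013*60 ≈ 143701 RPM

143701 RPM


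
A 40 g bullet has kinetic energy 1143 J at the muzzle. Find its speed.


v = sqrt(2*E/m) = sqrt(2*1143/0.04) = 239.1 m/s

239.1 m/s


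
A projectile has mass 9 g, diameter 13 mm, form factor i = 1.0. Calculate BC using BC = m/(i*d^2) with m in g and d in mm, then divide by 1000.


BC = m/(i*d^2*1000) = 9/(1.0 * 13^2 * 1000) = 5.325e-05

5.325e-05


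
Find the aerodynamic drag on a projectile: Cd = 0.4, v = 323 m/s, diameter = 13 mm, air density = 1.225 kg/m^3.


A = pi*(d/2)^2 = pi*(13/2000)^2 = 1.32732e-04 m^2
Fd = 0.5*Cd*rho*A*v^2 = 0.5*0.4*1.225*1.32732e-04*323^2 = 3.393 N

3.393 N


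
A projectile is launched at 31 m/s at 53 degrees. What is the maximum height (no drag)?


H = (v0*sin(theta))^2 / (2g) = (31*sin(53°))^2 / (2*9.81) = 31.24 m

31.24 m


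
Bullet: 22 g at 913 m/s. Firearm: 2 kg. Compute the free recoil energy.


v_r = m_p*v_p/m_gun = 0.022*913/2 = 10.043 m/s, E_r = 0.5*m_gun*v_r^2 = 0.5*2*10.043^2 = 100.9 J

100.9 J


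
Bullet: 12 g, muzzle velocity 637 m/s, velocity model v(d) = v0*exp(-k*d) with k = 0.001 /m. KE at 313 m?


v = v0*exp(-k*d) = 637*exp(-0.001*313) = 465.806 m/s
E = 0.5*m*v^2 = 0.5*0.012*465.806^2 = 1302 J

1302 J


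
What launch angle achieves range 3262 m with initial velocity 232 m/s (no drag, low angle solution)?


sin(2*theta) = R*g/v0^2 = 3262*9.81/232^2 = 0.594534, theta = arcsin(0.594534)/2 = 18.24°

18.24 degrees


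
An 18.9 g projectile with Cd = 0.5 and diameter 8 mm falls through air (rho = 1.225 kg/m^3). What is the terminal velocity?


A = pi*(d/2)^2 = pi*(8/2000)^2 = 5.02655e-05 m^2
vt = sqrt(2mg/(Cd*rho*A)) = sqrt(2*0.0189*9.81/(0.5 * 1.225 * 5.02655e-05)) = 109.7 m/s

109.7 m/s


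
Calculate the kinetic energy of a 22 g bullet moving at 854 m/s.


E = 0.5*m*v^2 = 0.5*0.022*854^2 = 8022 J

8022 J


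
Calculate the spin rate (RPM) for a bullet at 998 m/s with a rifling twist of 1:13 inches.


twist_m = 13*0.0254 = 0.3302 m
spin = v/twist = 998/0.3302 = 3022.411 rev/s
RPM = spin*60 = 3022.411*60 ≈ 181345 RPM

181345 RPM


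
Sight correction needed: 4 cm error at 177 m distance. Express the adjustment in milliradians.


1 mrad subtends 1 cm per 10 m of range, so adj = error_cm / (dist_m / 10) = 4 / (177/10) = 0.226 mrad

0.226 mrad


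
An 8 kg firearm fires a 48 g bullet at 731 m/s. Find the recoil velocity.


v_recoil = m_p * v_p / m_gun = 0.048 * 731 / 8 = 4.386 m/s

4.386 m/s


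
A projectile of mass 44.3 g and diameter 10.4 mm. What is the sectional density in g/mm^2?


SD = m/d^2 = 44.3/10.4^2 = 0.4096 g/mm^2

0.4096 g/mm^2


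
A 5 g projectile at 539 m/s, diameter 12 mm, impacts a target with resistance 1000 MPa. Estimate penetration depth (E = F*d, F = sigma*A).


A = pi*(d/2)^2 = pi*(12/2)^2 = 113.097 mm^2
E = 0.5*m*v^2 = 0.5*0.005*539^2 = 726.303 J
depth = E/(sigma*A) = 726.303 J / (1000 MPa * 113.097 mm^2) = 726.303/(1000 * 113.097) m = 0.00642192 m ≈ 6.422 mm

6.422 mm


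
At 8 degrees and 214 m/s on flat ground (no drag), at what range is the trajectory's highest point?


R = v0^2*sin(2*theta)/g = 214^2*sin(2*8°)/9.81 = 1286.76 m
apex_dist = R/2 = 1286.76/2 = 643.4 m

643.4 m


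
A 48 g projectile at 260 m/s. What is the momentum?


p = m*v = 0.048*260 = 12.48 kg·m/s

12.48 kg·m/s


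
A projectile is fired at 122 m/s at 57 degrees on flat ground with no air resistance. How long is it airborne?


T = 2*v0*sin(theta)/g = 2*122*sin(57°)/9.81 = 20.86 s

20.86 s


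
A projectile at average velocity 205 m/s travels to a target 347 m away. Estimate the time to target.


t = d/v = 347/205 = 1.693 s

1.693 s


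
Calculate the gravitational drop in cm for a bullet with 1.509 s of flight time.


drop = 0.5*g*t^2 = 0.5*9.81*1.509^2 = 11.1691 m ≈ 1117 cm

1117 cm


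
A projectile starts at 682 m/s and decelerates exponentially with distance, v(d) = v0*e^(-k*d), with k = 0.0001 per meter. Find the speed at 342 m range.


v = v0*exp(-k*d) = 682*exp(-0.0001*342) = 659.1 m/s

659.1 m/s
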